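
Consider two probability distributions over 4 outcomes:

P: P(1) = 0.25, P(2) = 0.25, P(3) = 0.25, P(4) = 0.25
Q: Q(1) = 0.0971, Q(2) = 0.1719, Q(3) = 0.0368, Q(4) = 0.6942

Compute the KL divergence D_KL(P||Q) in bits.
0.7989 bits

D_KL(P||Q) = Σ P(x) log₂(P(x)/Q(x))

Computing term by term:
  P(1)·log₂(P(1)/Q(1)) = 0.25·log₂(0.25/0.0971) = 0.34110
  P(2)·log₂(P(2)/Q(2)) = 0.25·log₂(0.25/0.1719) = 0.13509
  P(3)·log₂(P(3)/Q(3)) = 0.25·log₂(0.25/0.0368) = 0.69104
  P(4)·log₂(P(4)/Q(4)) = 0.25·log₂(0.25/0.6942) = -0.36836

D_KL(P||Q) = 0.34110 + 0.13509 + 0.69104 - 0.36836 = 0.79887 ≈ 0.7989 bits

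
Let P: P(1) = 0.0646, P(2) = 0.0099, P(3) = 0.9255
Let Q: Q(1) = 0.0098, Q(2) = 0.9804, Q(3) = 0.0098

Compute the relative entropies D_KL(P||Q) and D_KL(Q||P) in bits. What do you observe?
D_KL(P||Q) = 6.1826 bits, D_KL(Q||P) = 6.4089 bits. The two directions give different values (D_KL(Q||P) exceeds D_KL(P||Q) by 0.2263 bits): KL divergence is asymmetric.

D_KL(P||Q) = Σ P(x) log₂(P(x)/Q(x))

Computing term by term:
  P(1)·log₂(P(1)/Q(1)) = 0.0646·log₂(0.0646/0.0098) = 0.17576
  P(2)·log₂(P(2)/Q(2)) = 0.0099·log₂(0.0099/0.9804) = -0.06564
  P(3)·log₂(P(3)/Q(3)) = 0.9255·log₂(0.9255/0.0098) = 6.07249

D_KL(P||Q) = 0.17576 - 0.06564 + 6.07249 = 6.18261 ≈ 6.1826 bits

D_KL(Q||P) = Σ Q(x) log₂(Q(x)/P(x))

Computing term by term:
  Q(1)·log₂(Q(1)/P(1)) = 0.0098·log₂(0.0098/0.0646) = -0.02666
  Q(2)·log₂(Q(2)/P(2)) = 0.9804·log₂(0.9804/0.0099) = 6.49985
  Q(3)·log₂(Q(3)/P(3)) = 0.0098·log₂(0.0098/0.9255) = -0.06430

D_KL(Q||P) = -0.02666 + 6.49985 - 0.06430 = 6.40889 ≈ 6.4089 bits

These are NOT equal (difference: 0.2263 bits). KL divergence is asymmetric: D_KL(P||Q) ≠ D_KL(Q||P) in general.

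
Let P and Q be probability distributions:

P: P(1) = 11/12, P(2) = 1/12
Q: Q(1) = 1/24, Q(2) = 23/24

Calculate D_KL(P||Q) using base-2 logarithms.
3.7942 bits

D_KL(P||Q) = Σ P(x) log₂(P(x)/Q(x))

Computing term by term:
  P(1)·log₂(P(1)/Q(1)) = (11/12)·log₂((11/12)/(1/24)) = 4.08781
  P(2)·log₂(P(2)/Q(2)) = (1/12)·log₂((1/12)/(23/24)) = -0.29363

D_KL(P||Q) = 4.08781 - 0.29363 = 3.79418 ≈ 3.7942 bits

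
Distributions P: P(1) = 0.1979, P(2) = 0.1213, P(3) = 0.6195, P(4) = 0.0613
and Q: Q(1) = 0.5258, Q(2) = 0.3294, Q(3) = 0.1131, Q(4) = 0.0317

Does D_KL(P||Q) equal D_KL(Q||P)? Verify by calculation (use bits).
D_KL(P||Q) = 1.1245 bits, D_KL(Q||P) = 0.9083 bits. No — D_KL(P||Q) ≠ D_KL(Q||P) for this pair.

D_KL(P||Q) = Σ P(x) log₂(P(x)/Q(x))

Computing term by term:
  P(1)·log₂(P(1)/Q(1)) = 0.1979·log₂(0.1979/0.5258) = -0.27899
  P(2)·log₂(P(2)/Q(2)) = 0.1213·log₂(0.1213/0.3294) = -0.17482
  P(3)·log₂(P(3)/Q(3)) = 0.6195·log₂(0.6195/0.1131) = 1.51995
  P(4)·log₂(P(4)/Q(4)) = 0.0613·log₂(0.0613/0.0317) = 0.05832

D_KL(P||Q) = -0.27899 - 0.17482 + 1.51995 + 0.05832 = 1.12446 ≈ 1.1245 bits

D_KL(Q||P) = Σ Q(x) log₂(Q(x)/P(x))

Computing term by term:
  Q(1)·log₂(Q(1)/P(1)) = 0.5258·log₂(0.5258/0.1979) = 0.74124
  Q(2)·log₂(Q(2)/P(2)) = 0.3294·log₂(0.3294/0.1213) = 0.47475
  Q(3)·log₂(Q(3)/P(3)) = 0.1131·log₂(0.1131/0.6195) = -0.27749
  Q(4)·log₂(Q(4)/P(4)) = 0.0317·log₂(0.0317/0.0613) = -0.03016

D_KL(Q||P) = 0.74124 + 0.47475 - 0.27749 - 0.03016 = 0.90834 ≈ 0.9083 bits

These are NOT equal (difference: 0.2162 bits). KL divergence is asymmetric: D_KL(P||Q) ≠ D_KL(Q||P) in general.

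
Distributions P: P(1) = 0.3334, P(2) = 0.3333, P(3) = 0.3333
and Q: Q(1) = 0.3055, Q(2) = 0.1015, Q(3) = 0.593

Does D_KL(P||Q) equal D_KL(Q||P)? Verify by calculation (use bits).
D_KL(P||Q) = 0.3367 bits, D_KL(Q||P) = 0.2803 bits. No — D_KL(P||Q) ≠ D_KL(Q||P) for this pair.

D_KL(P||Q) = Σ P(x) log₂(P(x)/Q(x))

Computing term by term:
  P(1)·log₂(P(1)/Q(1)) = 0.3334·log₂(0.3334/0.3055) = 0.04204
  P(2)·log₂(P(2)/Q(2)) = 0.3333·log₂(0.3333/0.1015) = 0.57172
  P(3)·log₂(P(3)/Q(3)) = 0.3333·log₂(0.3333/0.593) = -0.27704

D_KL(P||Q) = 0.04204 + 0.57172 - 0.27704 = 0.33672 ≈ 0.3367 bits

D_KL(Q||P) = Σ Q(x) log₂(Q(x)/P(x))

Computing term by term:
  Q(1)·log₂(Q(1)/P(1)) = 0.3055·log₂(0.3055/0.3334) = -0.03852
  Q(2)·log₂(Q(2)/P(2)) = 0.1015·log₂(0.1015/0.3333) = -0.17411
  Q(3)·log₂(Q(3)/P(3)) = 0.593·log₂(0.593/0.3333) = 0.49291

D_KL(Q||P) = -0.03852 - 0.17411 + 0.49291 = 0.28028 ≈ 0.2803 bits

These are NOT equal (difference: 0.0564 bits). KL divergence is asymmetric: D_KL(P||Q) ≠ D_KL(Q||P) in general.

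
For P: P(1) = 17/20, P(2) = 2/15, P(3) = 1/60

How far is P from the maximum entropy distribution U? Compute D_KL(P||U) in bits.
0.8996 bits

U(i) = 1/3 for all i

D_KL(P||U) = Σ P(x) log₂(P(x) / (1/3))
           = Σ P(x) log₂(P(x)) + log₂(3)
           = log₂(3) - H(P)

H(P) = -Σ P(x) log₂(P(x)):
  -P(1)·log₂(P(1)) = -(17/20)·log₂(17/20) = 0.19930
  -P(2)·log₂(P(2)) = -(2/15)·log₂(2/15) = 0.38759
  -P(3)·log₂(P(3)) = -(1/60)·log₂(1/60) = 0.09845
H(P) = 0.19930 + 0.38759 + 0.09845 = 0.68534 bits

log₂(3) = 1.58496 bits

D_KL(P||U) = 1.58496 - 0.68534 = 0.89962 ≈ 0.8996 bits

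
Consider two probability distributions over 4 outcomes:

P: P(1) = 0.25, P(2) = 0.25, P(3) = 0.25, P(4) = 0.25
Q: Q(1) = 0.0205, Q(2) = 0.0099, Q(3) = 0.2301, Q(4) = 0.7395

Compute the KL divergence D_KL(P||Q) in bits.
1.7054 bits

D_KL(P||Q) = Σ P(x) log₂(P(x)/Q(x))

Computing term by term:
  P(1)·log₂(P(1)/Q(1)) = 0.25·log₂(0.25/0.0205) = 0.90206
  P(2)·log₂(P(2)/Q(2)) = 0.25·log₂(0.25/0.0099) = 1.16459
  P(3)·log₂(P(3)/Q(3)) = 0.25·log₂(0.25/0.2301) = 0.02992
  P(4)·log₂(P(4)/Q(4)) = 0.25·log₂(0.25/0.7395) = -0.39116

D_KL(P||Q) = 0.90206 + 1.16459 + 0.02992 - 0.39116 = 1.70541 ≈ 1.7054 bits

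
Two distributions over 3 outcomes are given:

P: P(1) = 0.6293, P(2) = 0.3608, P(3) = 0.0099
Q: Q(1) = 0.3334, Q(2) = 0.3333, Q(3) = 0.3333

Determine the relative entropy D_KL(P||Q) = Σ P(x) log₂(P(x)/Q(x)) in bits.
0.5678 bits

D_KL(P||Q) = Σ P(x) log₂(P(x)/Q(x))

Computing term by term:
  P(1)·log₂(P(1)/Q(1)) = 0.6293·log₂(0.6293/0.3334) = 0.57675
  P(2)·log₂(P(2)/Q(2)) = 0.3608·log₂(0.3608/0.3333) = 0.04127
  P(3)·log₂(P(3)/Q(3)) = 0.0099·log₂(0.0099/0.3333) = -0.05023

D_KL(P||Q) = 0.57675 + 0.04127 - 0.05023 = 0.56779 ≈ 0.5678 bits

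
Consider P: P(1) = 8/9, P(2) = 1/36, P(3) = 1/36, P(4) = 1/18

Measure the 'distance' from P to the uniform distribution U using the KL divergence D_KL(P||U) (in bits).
1.3301 bits

U(i) = 1/4 for all i

D_KL(P||U) = Σ P(x) log₂(P(x) / (1/4))
           = Σ P(x) log₂(P(x)) + log₂(4)
           = log₂(4) - H(P)

H(P) = -Σ P(x) log₂(P(x)):
  -P(1)·log₂(P(1)) = -(8/9)·log₂(8/9) = 0.15104
  -P(2)·log₂(P(2)) = -(1/36)·log₂(1/36) = 0.14361
  -P(3)·log₂(P(3)) = -(1/36)·log₂(1/36) = 0.14361
  -P(4)·log₂(P(4)) = -(1/18)·log₂(1/18) = 0.23166
H(P) = 0.15104 + 0.14361 + 0.14361 + 0.23166 = 0.66992 bits

log₂(4) = 2.00000 bits

D_KL(P||U) = 2.00000 - 0.66992 = 1.33008 ≈ 1.3301 bits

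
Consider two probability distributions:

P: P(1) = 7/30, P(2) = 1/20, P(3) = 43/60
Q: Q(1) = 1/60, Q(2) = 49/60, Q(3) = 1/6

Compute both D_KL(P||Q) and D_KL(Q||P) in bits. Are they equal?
D_KL(P||Q) = 2.1950 bits, D_KL(Q||P) = 2.8768 bits. No, they are not equal.

D_KL(P||Q) = Σ P(x) log₂(P(x)/Q(x))

Computing term by term:
  P(1)·log₂(P(1)/Q(1)) = (7/30)·log₂((7/30)/(1/60)) = 0.88838
  P(2)·log₂(P(2)/Q(2)) = (1/20)·log₂((1/20)/(49/60)) = -0.20149
  P(3)·log₂(P(3)/Q(3)) = (43/60)·log₂((43/60)/(1/6)) = 1.50811

D_KL(P||Q) = 0.88838 - 0.20149 + 1.50811 = 2.19500 ≈ 2.1950 bits

D_KL(Q||P) = Σ Q(x) log₂(Q(x)/P(x))

Computing term by term:
  Q(1)·log₂(Q(1)/P(1)) = (1/60)·log₂((1/60)/(7/30)) = -0.06346
  Q(2)·log₂(Q(2)/P(2)) = (49/60)·log₂((49/60)/(1/20)) = 3.29096
  Q(3)·log₂(Q(3)/P(3)) = (1/6)·log₂((1/6)/(43/60)) = -0.35072

D_KL(Q||P) = -0.06346 + 3.29096 - 0.35072 = 2.87678 ≈ 2.8768 bits

These are NOT equal (difference: 0.6818 bits). KL divergence is asymmetric: D_KL(P||Q) ≠ D_KL(Q||P) in general.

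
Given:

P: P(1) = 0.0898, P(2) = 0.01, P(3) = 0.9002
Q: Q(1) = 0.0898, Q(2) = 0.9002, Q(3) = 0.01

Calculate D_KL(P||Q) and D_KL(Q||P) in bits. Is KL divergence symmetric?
D_KL(P||Q) = 5.7793 bits, D_KL(Q||P) = 5.7793 bits. The two values coincide for this particular pair, but no — KL divergence is not symmetric in general.

D_KL(P||Q) = Σ P(x) log₂(P(x)/Q(x))

Computing term by term:
  P(1)·log₂(P(1)/Q(1)) = 0.0898·log₂(0.0898/0.0898) = 0.00000
  P(2)·log₂(P(2)/Q(2)) = 0.01·log₂(0.01/0.9002) = -0.06492
  P(3)·log₂(P(3)/Q(3)) = 0.9002·log₂(0.9002/0.01) = 5.84425

D_KL(P||Q) = 0.00000 - 0.06492 + 5.84425 = 5.77933 ≈ 5.7793 bits

D_KL(Q||P) = Σ Q(x) log₂(Q(x)/P(x))

Computing term by term:
  Q(1)·log₂(Q(1)/P(1)) = 0.0898·log₂(0.0898/0.0898) = 0.00000
  Q(2)·log₂(Q(2)/P(2)) = 0.9002·log₂(0.9002/0.01) = 5.84425
  Q(3)·log₂(Q(3)/P(3)) = 0.01·log₂(0.01/0.9002) = -0.06492

D_KL(Q||P) = 0.00000 + 5.84425 - 0.06492 = 5.77933 ≈ 5.7793 bits

These ARE equal here. Q is P with outcomes relabeled (Q(2) = P(3), Q(3) = P(2)) by a relabeling that is its own inverse, so the two sums contain exactly the same terms in a different order. This is a special case — KL divergence is not symmetric in general: D_KL(P||Q) ≠ D_KL(Q||P) for most P, Q.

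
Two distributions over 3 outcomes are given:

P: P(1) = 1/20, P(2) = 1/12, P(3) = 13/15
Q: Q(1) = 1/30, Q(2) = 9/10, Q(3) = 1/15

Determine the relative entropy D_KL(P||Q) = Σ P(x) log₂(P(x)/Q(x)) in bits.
2.9502 bits

D_KL(P||Q) = Σ P(x) log₂(P(x)/Q(x))

Computing term by term:
  P(1)·log₂(P(1)/Q(1)) = (1/20)·log₂((1/20)/(1/30)) = 0.02925
  P(2)·log₂(P(2)/Q(2)) = (1/12)·log₂((1/12)/(9/10)) = -0.28608
  P(3)·log₂(P(3)/Q(3)) = (13/15)·log₂((13/15)/(1/15)) = 3.20705

D_KL(P||Q) = 0.02925 - 0.28608 + 3.20705 = 2.95022 ≈ 2.9502 bits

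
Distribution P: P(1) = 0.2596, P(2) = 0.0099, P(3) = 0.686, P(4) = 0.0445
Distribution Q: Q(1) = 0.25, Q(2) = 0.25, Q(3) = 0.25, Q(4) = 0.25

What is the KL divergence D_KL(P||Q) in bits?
0.8562 bits

D_KL(P||Q) = Σ P(x) log₂(P(x)/Q(x))

Computing term by term:
  P(1)·log₂(P(1)/Q(1)) = 0.2596·log₂(0.2596/0.25) = 0.01411
  P(2)·log₂(P(2)/Q(2)) = 0.0099·log₂(0.0099/0.25) = -0.04612
  P(3)·log₂(P(3)/Q(3)) = 0.686·log₂(0.686/0.25) = 0.99901
  P(4)·log₂(P(4)/Q(4)) = 0.0445·log₂(0.0445/0.25) = -0.11081

D_KL(P||Q) = 0.01411 - 0.04612 + 0.99901 - 0.11081 = 0.85619 ≈ 0.8562 bits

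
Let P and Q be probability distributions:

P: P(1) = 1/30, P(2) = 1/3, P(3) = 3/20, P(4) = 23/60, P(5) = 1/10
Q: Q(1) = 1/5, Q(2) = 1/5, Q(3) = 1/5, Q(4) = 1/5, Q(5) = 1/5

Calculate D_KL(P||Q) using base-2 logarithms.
0.3570 bits

D_KL(P||Q) = Σ P(x) log₂(P(x)/Q(x))

Computing term by term:
  P(1)·log₂(P(1)/Q(1)) = (1/30)·log₂((1/30)/(1/5)) = -0.08617
  P(2)·log₂(P(2)/Q(2)) = (1/3)·log₂((1/3)/(1/5)) = 0.24566
  P(3)·log₂(P(3)/Q(3)) = (3/20)·log₂((3/20)/(1/5)) = -0.06226
  P(4)·log₂(P(4)/Q(4)) = (23/60)·log₂((23/60)/(1/5)) = 0.35980
  P(5)·log₂(P(5)/Q(5)) = (1/10)·log₂((1/10)/(1/5)) = -0.10000

D_KL(P||Q) = -0.08617 + 0.24566 - 0.06226 + 0.35980 - 0.10000 = 0.35703 ≈ 0.3570 bits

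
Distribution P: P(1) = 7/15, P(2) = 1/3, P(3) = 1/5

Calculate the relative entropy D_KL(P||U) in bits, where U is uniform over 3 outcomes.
0.0791 bits

U(i) = 1/3 for all i

D_KL(P||U) = Σ P(x) log₂(P(x) / (1/3))
           = Σ P(x) log₂(P(x)) + log₂(3)
           = log₂(3) - H(P)

H(P) = -Σ P(x) log₂(P(x)):
  -P(1)·log₂(P(1)) = -(7/15)·log₂(7/15) = 0.51312
  -P(2)·log₂(P(2)) = -(1/3)·log₂(1/3) = 0.52832
  -P(3)·log₂(P(3)) = -(1/5)·log₂(1/5) = 0.46439
H(P) = 0.51312 + 0.52832 + 0.46439 = 1.50583 bits

log₂(3) = 1.58496 bits

D_KL(P||U) = 1.58496 - 1.50583 = 0.07913 ≈ 0.0791 bits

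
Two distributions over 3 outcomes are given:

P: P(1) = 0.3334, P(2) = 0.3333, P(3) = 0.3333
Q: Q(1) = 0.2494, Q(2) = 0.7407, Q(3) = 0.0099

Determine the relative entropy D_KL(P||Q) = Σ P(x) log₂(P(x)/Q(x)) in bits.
1.4466 bits

D_KL(P||Q) = Σ P(x) log₂(P(x)/Q(x))

Computing term by term:
  P(1)·log₂(P(1)/Q(1)) = 0.3334·log₂(0.3334/0.2494) = 0.13963
  P(2)·log₂(P(2)/Q(2)) = 0.3333·log₂(0.3333/0.7407) = -0.38398
  P(3)·log₂(P(3)/Q(3)) = 0.3333·log₂(0.3333/0.0099) = 1.69091

D_KL(P||Q) = 0.13963 - 0.38398 + 1.69091 = 1.44656 ≈ 1.4466 bits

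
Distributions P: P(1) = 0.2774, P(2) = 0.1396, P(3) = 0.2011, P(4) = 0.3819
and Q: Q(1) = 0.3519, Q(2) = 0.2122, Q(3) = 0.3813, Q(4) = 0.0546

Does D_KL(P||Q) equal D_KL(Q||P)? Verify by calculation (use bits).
D_KL(P||Q) = 0.7065 bits, D_KL(Q||P) = 0.4477 bits. No — D_KL(P||Q) ≠ D_KL(Q||P) for this pair.

D_KL(P||Q) = Σ P(x) log₂(P(x)/Q(x))

Computing term by term:
  P(1)·log₂(P(1)/Q(1)) = 0.2774·log₂(0.2774/0.3519) = -0.09520
  P(2)·log₂(P(2)/Q(2)) = 0.1396·log₂(0.1396/0.2122) = -0.08434
  P(3)·log₂(P(3)/Q(3)) = 0.2011·log₂(0.2011/0.3813) = -0.18562
  P(4)·log₂(P(4)/Q(4)) = 0.3819·log₂(0.3819/0.0546) = 1.07170

D_KL(P||Q) = -0.09520 - 0.08434 - 0.18562 + 1.07170 = 0.70654 ≈ 0.7065 bits

D_KL(Q||P) = Σ Q(x) log₂(Q(x)/P(x))

Computing term by term:
  Q(1)·log₂(Q(1)/P(1)) = 0.3519·log₂(0.3519/0.2774) = 0.12077
  Q(2)·log₂(Q(2)/P(2)) = 0.2122·log₂(0.2122/0.1396) = 0.12820
  Q(3)·log₂(Q(3)/P(3)) = 0.3813·log₂(0.3813/0.2011) = 0.35195
  Q(4)·log₂(Q(4)/P(4)) = 0.0546·log₂(0.0546/0.3819) = -0.15322

D_KL(Q||P) = 0.12077 + 0.12820 + 0.35195 - 0.15322 = 0.44770 ≈ 0.4477 bits

These are NOT equal (difference: 0.2588 bits). KL divergence is asymmetric: D_KL(P||Q) ≠ D_KL(Q||P) in general.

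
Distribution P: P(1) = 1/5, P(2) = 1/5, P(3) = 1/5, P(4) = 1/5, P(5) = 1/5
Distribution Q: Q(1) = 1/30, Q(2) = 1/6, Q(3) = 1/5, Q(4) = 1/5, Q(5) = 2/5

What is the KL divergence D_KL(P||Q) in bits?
0.3696 bits

D_KL(P||Q) = Σ P(x) log₂(P(x)/Q(x))

Computing term by term:
  P(1)·log₂(P(1)/Q(1)) = (1/5)·log₂((1/5)/(1/30)) = 0.51699
  P(2)·log₂(P(2)/Q(2)) = (1/5)·log₂((1/5)/(1/6)) = 0.05261
  P(3)·log₂(P(3)/Q(3)) = (1/5)·log₂((1/5)/(1/5)) = 0.00000
  P(4)·log₂(P(4)/Q(4)) = (1/5)·log₂((1/5)/(1/5)) = 0.00000
  P(5)·log₂(P(5)/Q(5)) = (1/5)·log₂((1/5)/(2/5)) = -0.20000

D_KL(P||Q) = 0.51699 + 0.05261 + 0.00000 + 0.00000 - 0.20000 = 0.36960 ≈ 0.3696 bits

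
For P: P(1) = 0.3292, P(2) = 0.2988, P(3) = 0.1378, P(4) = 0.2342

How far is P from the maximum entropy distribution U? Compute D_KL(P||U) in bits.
0.0671 bits

U(i) = 1/4 for all i

D_KL(P||U) = Σ P(x) log₂(P(x) / (1/4))
           = Σ P(x) log₂(P(x)) + log₂(4)
           = log₂(4) - H(P)

H(P) = -Σ P(x) log₂(P(x)):
  -P(1)·log₂(P(1)) = -(0.3292)·log₂(0.3292) = 0.52770
  -P(2)·log₂(P(2)) = -(0.2988)·log₂(0.2988) = 0.52073
  -P(3)·log₂(P(3)) = -(0.1378)·log₂(0.1378) = 0.39402
  -P(4)·log₂(P(4)) = -(0.2342)·log₂(0.2342) = 0.49046
H(P) = 0.52770 + 0.52073 + 0.39402 + 0.49046 = 1.93291 bits

log₂(4) = 2.00000 bits

D_KL(P||U) = 2.00000 - 1.93291 = 0.06709 ≈ 0.0671 bits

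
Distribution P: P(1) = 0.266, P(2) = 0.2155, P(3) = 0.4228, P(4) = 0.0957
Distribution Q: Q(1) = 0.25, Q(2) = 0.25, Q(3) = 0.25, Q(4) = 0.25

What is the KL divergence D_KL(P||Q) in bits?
0.1656 bits

D_KL(P||Q) = Σ P(x) log₂(P(x)/Q(x))

Computing term by term:
  P(1)·log₂(P(1)/Q(1)) = 0.266·log₂(0.266/0.25) = 0.02381
  P(2)·log₂(P(2)/Q(2)) = 0.2155·log₂(0.2155/0.25) = -0.04617
  P(3)·log₂(P(3)/Q(3)) = 0.4228·log₂(0.4228/0.25) = 0.32050
  P(4)·log₂(P(4)/Q(4)) = 0.0957·log₂(0.0957/0.25) = -0.13258

D_KL(P||Q) = 0.02381 - 0.04617 + 0.32050 - 0.13258 = 0.16556 ≈ 0.1656 bits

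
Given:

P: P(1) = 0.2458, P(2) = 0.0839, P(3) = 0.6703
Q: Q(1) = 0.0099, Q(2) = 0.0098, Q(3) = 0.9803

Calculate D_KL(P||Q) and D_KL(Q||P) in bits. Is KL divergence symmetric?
D_KL(P||Q) = 1.0313 bits, D_KL(Q||P) = 0.4614 bits. No, KL divergence is not symmetric.

D_KL(P||Q) = Σ P(x) log₂(P(x)/Q(x))

Computing term by term:
  P(1)·log₂(P(1)/Q(1)) = 0.2458·log₂(0.2458/0.0099) = 1.13902
  P(2)·log₂(P(2)/Q(2)) = 0.0839·log₂(0.0839/0.0098) = 0.25991
  P(3)·log₂(P(3)/Q(3)) = 0.6703·log₂(0.6703/0.9803) = -0.36760

D_KL(P||Q) = 1.13902 + 0.25991 - 0.36760 = 1.03133 ≈ 1.0313 bits

D_KL(Q||P) = Σ Q(x) log₂(Q(x)/P(x))

Computing term by term:
  Q(1)·log₂(Q(1)/P(1)) = 0.0099·log₂(0.0099/0.2458) = -0.04588
  Q(2)·log₂(Q(2)/P(2)) = 0.0098·log₂(0.0098/0.0839) = -0.03036
  Q(3)·log₂(Q(3)/P(3)) = 0.9803·log₂(0.9803/0.6703) = 0.53761

D_KL(Q||P) = -0.04588 - 0.03036 + 0.53761 = 0.46137 ≈ 0.4614 bits

These are NOT equal (difference: 0.5699 bits). KL divergence is asymmetric: D_KL(P||Q) ≠ D_KL(Q||P) in general.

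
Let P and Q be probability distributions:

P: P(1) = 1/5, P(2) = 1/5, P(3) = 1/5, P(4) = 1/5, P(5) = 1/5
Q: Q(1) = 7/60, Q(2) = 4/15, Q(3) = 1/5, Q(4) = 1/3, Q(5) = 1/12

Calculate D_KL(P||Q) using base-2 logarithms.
0.1777 bits

D_KL(P||Q) = Σ P(x) log₂(P(x)/Q(x))

Computing term by term:
  P(1)·log₂(P(1)/Q(1)) = (1/5)·log₂((1/5)/(7/60)) = 0.15552
  P(2)·log₂(P(2)/Q(2)) = (1/5)·log₂((1/5)/(4/15)) = -0.08301
  P(3)·log₂(P(3)/Q(3)) = (1/5)·log₂((1/5)/(1/5)) = 0.00000
  P(4)·log₂(P(4)/Q(4)) = (1/5)·log₂((1/5)/(1/3)) = -0.14739
  P(5)·log₂(P(5)/Q(5)) = (1/5)·log₂((1/5)/(1/12)) = 0.25261

D_KL(P||Q) = 0.15552 - 0.08301 + 0.00000 - 0.14739 + 0.25261 = 0.17773 ≈ 0.1777 bits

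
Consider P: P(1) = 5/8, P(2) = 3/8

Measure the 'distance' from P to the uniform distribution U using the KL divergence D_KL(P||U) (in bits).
0.0456 bits

U(i) = 1/2 for all i

D_KL(P||U) = Σ P(x) log₂(P(x) / (1/2))
           = Σ P(x) log₂(P(x)) + log₂(2)
           = log₂(2) - H(P)

H(P) = -Σ P(x) log₂(P(x)):
  -P(1)·log₂(P(1)) = -(5/8)·log₂(5/8) = 0.42379
  -P(2)·log₂(P(2)) = -(3/8)·log₂(3/8) = 0.53064
H(P) = 0.42379 + 0.53064 = 0.95443 bits

log₂(2) = 1.00000 bits

D_KL(P||U) = 1.00000 - 0.95443 = 0.04557 ≈ 0.0456 bits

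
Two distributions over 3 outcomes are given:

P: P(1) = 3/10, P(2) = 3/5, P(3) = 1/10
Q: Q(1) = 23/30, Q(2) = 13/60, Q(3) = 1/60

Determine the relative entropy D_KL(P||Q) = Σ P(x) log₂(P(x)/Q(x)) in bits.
0.7341 bits

D_KL(P||Q) = Σ P(x) log₂(P(x)/Q(x))

Computing term by term:
  P(1)·log₂(P(1)/Q(1)) = (3/10)·log₂((3/10)/(23/30)) = -0.40609
  P(2)·log₂(P(2)/Q(2)) = (3/5)·log₂((3/5)/(13/60)) = 0.88169
  P(3)·log₂(P(3)/Q(3)) = (1/10)·log₂((1/10)/(1/60)) = 0.25850

D_KL(P||Q) = -0.40609 + 0.88169 + 0.25850 = 0.73410 ≈ 0.7341 bits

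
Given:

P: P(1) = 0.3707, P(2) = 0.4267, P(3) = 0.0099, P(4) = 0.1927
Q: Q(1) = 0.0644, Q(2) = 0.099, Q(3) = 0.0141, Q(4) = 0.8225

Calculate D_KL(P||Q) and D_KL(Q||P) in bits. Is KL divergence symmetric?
D_KL(P||Q) = 1.4269 bits, D_KL(Q||P) = 1.3579 bits. No, KL divergence is not symmetric.

D_KL(P||Q) = Σ P(x) log₂(P(x)/Q(x))

Computing term by term:
  P(1)·log₂(P(1)/Q(1)) = 0.3707·log₂(0.3707/0.0644) = 0.93606
  P(2)·log₂(P(2)/Q(2)) = 0.4267·log₂(0.4267/0.099) = 0.89936
  P(3)·log₂(P(3)/Q(3)) = 0.0099·log₂(0.0099/0.0141) = -0.00505
  P(4)·log₂(P(4)/Q(4)) = 0.1927·log₂(0.1927/0.8225) = -0.40345

D_KL(P||Q) = 0.93606 + 0.89936 - 0.00505 - 0.40345 = 1.42692 ≈ 1.4269 bits

D_KL(Q||P) = Σ Q(x) log₂(Q(x)/P(x))

Computing term by term:
  Q(1)·log₂(Q(1)/P(1)) = 0.0644·log₂(0.0644/0.3707) = -0.16262
  Q(2)·log₂(Q(2)/P(2)) = 0.099·log₂(0.099/0.4267) = -0.20866
  Q(3)·log₂(Q(3)/P(3)) = 0.0141·log₂(0.0141/0.0099) = 0.00719
  Q(4)·log₂(Q(4)/P(4)) = 0.8225·log₂(0.8225/0.1927) = 1.72203

D_KL(Q||P) = -0.16262 - 0.20866 + 0.00719 + 1.72203 = 1.35794 ≈ 1.3579 bits

These are NOT equal (difference: 0.0690 bits). KL divergence is asymmetric: D_KL(P||Q) ≠ D_KL(Q||P) in general.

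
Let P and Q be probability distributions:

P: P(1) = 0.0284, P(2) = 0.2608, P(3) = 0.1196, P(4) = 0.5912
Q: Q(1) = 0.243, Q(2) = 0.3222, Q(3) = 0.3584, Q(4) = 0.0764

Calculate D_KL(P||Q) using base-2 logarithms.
1.3884 bits

D_KL(P||Q) = Σ P(x) log₂(P(x)/Q(x))

Computing term by term:
  P(1)·log₂(P(1)/Q(1)) = 0.0284·log₂(0.0284/0.243) = -0.08795
  P(2)·log₂(P(2)/Q(2)) = 0.2608·log₂(0.2608/0.3222) = -0.07955
  P(3)·log₂(P(3)/Q(3)) = 0.1196·log₂(0.1196/0.3584) = -0.18937
  P(4)·log₂(P(4)/Q(4)) = 0.5912·log₂(0.5912/0.0764) = 1.74522

D_KL(P||Q) = -0.08795 - 0.07955 - 0.18937 + 1.74522 = 1.38835 ≈ 1.3884 bits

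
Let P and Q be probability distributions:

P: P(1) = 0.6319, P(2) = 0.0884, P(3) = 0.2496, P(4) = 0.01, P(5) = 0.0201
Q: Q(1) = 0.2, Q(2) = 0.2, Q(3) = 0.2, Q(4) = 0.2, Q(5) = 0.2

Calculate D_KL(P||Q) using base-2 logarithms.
0.9146 bits

D_KL(P||Q) = Σ P(x) log₂(P(x)/Q(x))

Computing term by term:
  P(1)·log₂(P(1)/Q(1)) = 0.6319·log₂(0.6319/0.2) = 1.04876
  P(2)·log₂(P(2)/Q(2)) = 0.0884·log₂(0.0884/0.2) = -0.10412
  P(3)·log₂(P(3)/Q(3)) = 0.2496·log₂(0.2496/0.2) = 0.07978
  P(4)·log₂(P(4)/Q(4)) = 0.01·log₂(0.01/0.2) = -0.04322
  P(5)·log₂(P(5)/Q(5)) = 0.0201·log₂(0.0201/0.2) = -0.06663

D_KL(P||Q) = 1.04876 - 0.10412 + 0.07978 - 0.04322 - 0.06663 = 0.91457 ≈ 0.9146 bits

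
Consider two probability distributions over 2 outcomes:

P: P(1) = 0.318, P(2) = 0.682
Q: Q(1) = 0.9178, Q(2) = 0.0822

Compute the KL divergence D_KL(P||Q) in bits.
1.5956 bits

D_KL(P||Q) = Σ P(x) log₂(P(x)/Q(x))

Computing term by term:
  P(1)·log₂(P(1)/Q(1)) = 0.318·log₂(0.318/0.9178) = -0.48627
  P(2)·log₂(P(2)/Q(2)) = 0.682·log₂(0.682/0.0822) = 2.08185

D_KL(P||Q) = -0.48627 + 2.08185 = 1.59558 ≈ 1.5956 bits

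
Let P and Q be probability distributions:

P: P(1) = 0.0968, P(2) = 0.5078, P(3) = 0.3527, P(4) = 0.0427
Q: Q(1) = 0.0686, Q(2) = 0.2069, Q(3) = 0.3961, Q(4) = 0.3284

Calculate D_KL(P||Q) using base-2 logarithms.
0.5211 bits

D_KL(P||Q) = Σ P(x) log₂(P(x)/Q(x))

Computing term by term:
  P(1)·log₂(P(1)/Q(1)) = 0.0968·log₂(0.0968/0.0686) = 0.04809
  P(2)·log₂(P(2)/Q(2)) = 0.5078·log₂(0.5078/0.2069) = 0.65777
  P(3)·log₂(P(3)/Q(3)) = 0.3527·log₂(0.3527/0.3961) = -0.05905
  P(4)·log₂(P(4)/Q(4)) = 0.0427·log₂(0.0427/0.3284) = -0.12567

D_KL(P||Q) = 0.04809 + 0.65777 - 0.05905 - 0.12567 = 0.52114 ≈ 0.5211 bits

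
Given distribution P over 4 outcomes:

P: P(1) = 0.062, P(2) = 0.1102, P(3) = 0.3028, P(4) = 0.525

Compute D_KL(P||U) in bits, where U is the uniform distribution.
0.3907 bits

U(i) = 1/4 for all i

D_KL(P||U) = Σ P(x) log₂(P(x) / (1/4))
           = Σ P(x) log₂(P(x)) + log₂(4)
           = log₂(4) - H(P)

H(P) = -Σ P(x) log₂(P(x)):
  -P(1)·log₂(P(1)) = -(0.062)·log₂(0.062) = 0.24872
  -P(2)·log₂(P(2)) = -(0.1102)·log₂(0.1102) = 0.35063
  -P(3)·log₂(P(3)) = -(0.3028)·log₂(0.3028) = 0.52189
  -P(4)·log₂(P(4)) = -(0.525)·log₂(0.525) = 0.48805
H(P) = 0.24872 + 0.35063 + 0.52189 + 0.48805 = 1.60929 bits

log₂(4) = 2.00000 bits

D_KL(P||U) = 2.00000 - 1.60929 = 0.39071 ≈ 0.3907 bits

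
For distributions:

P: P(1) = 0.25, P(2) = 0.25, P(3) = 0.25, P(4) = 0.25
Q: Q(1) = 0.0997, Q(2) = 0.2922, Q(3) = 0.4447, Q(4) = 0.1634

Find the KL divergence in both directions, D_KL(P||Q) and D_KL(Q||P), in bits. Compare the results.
D_KL(P||Q) = 0.2210 bits, D_KL(Q||P) = 0.2028 bits. D_KL(P||Q) is larger than D_KL(Q||P) by 0.0182 bits; the two directions differ.

D_KL(P||Q) = Σ P(x) log₂(P(x)/Q(x))

Computing term by term:
  P(1)·log₂(P(1)/Q(1)) = 0.25·log₂(0.25/0.0997) = 0.33157
  P(2)·log₂(P(2)/Q(2)) = 0.25·log₂(0.25/0.2922) = -0.05626
  P(3)·log₂(P(3)/Q(3)) = 0.25·log₂(0.25/0.4447) = -0.20773
  P(4)·log₂(P(4)/Q(4)) = 0.25·log₂(0.25/0.1634) = 0.15338

D_KL(P||Q) = 0.33157 - 0.05626 - 0.20773 + 0.15338 = 0.22096 ≈ 0.2210 bits

D_KL(Q||P) = Σ Q(x) log₂(Q(x)/P(x))

Computing term by term:
  Q(1)·log₂(Q(1)/P(1)) = 0.0997·log₂(0.0997/0.25) = -0.13223
  Q(2)·log₂(Q(2)/P(2)) = 0.2922·log₂(0.2922/0.25) = 0.06575
  Q(3)·log₂(Q(3)/P(3)) = 0.4447·log₂(0.4447/0.25) = 0.36950
  Q(4)·log₂(Q(4)/P(4)) = 0.1634·log₂(0.1634/0.25) = -0.10025

D_KL(Q||P) = -0.13223 + 0.06575 + 0.36950 - 0.10025 = 0.20277 ≈ 0.2028 bits

These are NOT equal (difference: 0.0182 bits). KL divergence is asymmetric: D_KL(P||Q) ≠ D_KL(Q||P) in general.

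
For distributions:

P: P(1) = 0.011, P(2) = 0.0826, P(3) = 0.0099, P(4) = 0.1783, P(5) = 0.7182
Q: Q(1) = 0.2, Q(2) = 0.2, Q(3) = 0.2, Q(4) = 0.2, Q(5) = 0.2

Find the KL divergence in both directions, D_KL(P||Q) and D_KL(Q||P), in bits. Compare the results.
D_KL(P||Q) = 1.1008 bits, D_KL(Q||P) = 1.6236 bits. D_KL(Q||P) is larger than D_KL(P||Q) by 0.5228 bits; the two directions differ.

D_KL(P||Q) = Σ P(x) log₂(P(x)/Q(x))

Computing term by term:
  P(1)·log₂(P(1)/Q(1)) = 0.011·log₂(0.011/0.2) = -0.04603
  P(2)·log₂(P(2)/Q(2)) = 0.0826·log₂(0.0826/0.2) = -0.10538
  P(3)·log₂(P(3)/Q(3)) = 0.0099·log₂(0.0099/0.2) = -0.04293
  P(4)·log₂(P(4)/Q(4)) = 0.1783·log₂(0.1783/0.2) = -0.02954
  P(5)·log₂(P(5)/Q(5)) = 0.7182·log₂(0.7182/0.2) = 1.32464

D_KL(P||Q) = -0.04603 - 0.10538 - 0.04293 - 0.02954 + 1.32464 = 1.10076 ≈ 1.1008 bits

D_KL(Q||P) = Σ Q(x) log₂(Q(x)/P(x))

Computing term by term:
  Q(1)·log₂(Q(1)/P(1)) = 0.2·log₂(0.2/0.011) = 0.83688
  Q(2)·log₂(Q(2)/P(2)) = 0.2·log₂(0.2/0.0826) = 0.25516
  Q(3)·log₂(Q(3)/P(3)) = 0.2·log₂(0.2/0.0099) = 0.86729
  Q(4)·log₂(Q(4)/P(4)) = 0.2·log₂(0.2/0.1783) = 0.03314
  Q(5)·log₂(Q(5)/P(5)) = 0.2·log₂(0.2/0.7182) = -0.36888

D_KL(Q||P) = 0.83688 + 0.25516 + 0.86729 + 0.03314 - 0.36888 = 1.62359 ≈ 1.6236 bits

These are NOT equal (difference: 0.5228 bits). KL divergence is asymmetric: D_KL(P||Q) ≠ D_KL(Q||P) in general.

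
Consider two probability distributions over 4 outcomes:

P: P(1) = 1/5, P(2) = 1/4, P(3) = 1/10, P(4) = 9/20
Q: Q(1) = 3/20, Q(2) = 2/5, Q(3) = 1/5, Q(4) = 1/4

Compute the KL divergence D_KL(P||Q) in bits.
0.1951 bits

D_KL(P||Q) = Σ P(x) log₂(P(x)/Q(x))

Computing term by term:
  P(1)·log₂(P(1)/Q(1)) = (1/5)·log₂((1/5)/(3/20)) = 0.08301
  P(2)·log₂(P(2)/Q(2)) = (1/4)·log₂((1/4)/(2/5)) = -0.16952
  P(3)·log₂(P(3)/Q(3)) = (1/10)·log₂((1/10)/(1/5)) = -0.10000
  P(4)·log₂(P(4)/Q(4)) = (9/20)·log₂((9/20)/(1/4)) = 0.38160

D_KL(P||Q) = 0.08301 - 0.16952 - 0.10000 + 0.38160 = 0.19509 ≈ 0.1951 bits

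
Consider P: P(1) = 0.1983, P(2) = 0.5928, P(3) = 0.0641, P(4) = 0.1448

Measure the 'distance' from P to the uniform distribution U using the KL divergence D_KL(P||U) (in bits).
0.4322 bits

U(i) = 1/4 for all i

D_KL(P||U) = Σ P(x) log₂(P(x) / (1/4))
           = Σ P(x) log₂(P(x)) + log₂(4)
           = log₂(4) - H(P)

H(P) = -Σ P(x) log₂(P(x)):
  -P(1)·log₂(P(1)) = -(0.1983)·log₂(0.1983) = 0.46288
  -P(2)·log₂(P(2)) = -(0.5928)·log₂(0.5928) = 0.44720
  -P(3)·log₂(P(3)) = -(0.0641)·log₂(0.0641) = 0.25406
  -P(4)·log₂(P(4)) = -(0.1448)·log₂(0.1448) = 0.40368
H(P) = 0.46288 + 0.44720 + 0.25406 + 0.40368 = 1.56782 bits

log₂(4) = 2.00000 bits

D_KL(P||U) = 2.00000 - 1.56782 = 0.43218 ≈ 0.4322 bits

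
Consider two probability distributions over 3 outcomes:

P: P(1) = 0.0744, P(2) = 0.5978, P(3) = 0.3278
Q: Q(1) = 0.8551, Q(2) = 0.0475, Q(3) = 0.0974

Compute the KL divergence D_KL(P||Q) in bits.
2.4960 bits

D_KL(P||Q) = Σ P(x) log₂(P(x)/Q(x))

Computing term by term:
  P(1)·log₂(P(1)/Q(1)) = 0.0744·log₂(0.0744/0.8551) = -0.26209
  P(2)·log₂(P(2)/Q(2)) = 0.5978·log₂(0.5978/0.0475) = 2.18416
  P(3)·log₂(P(3)/Q(3)) = 0.3278·log₂(0.3278/0.0974) = 0.57392

D_KL(P||Q) = -0.26209 + 2.18416 + 0.57392 = 2.49599 ≈ 2.4960 bits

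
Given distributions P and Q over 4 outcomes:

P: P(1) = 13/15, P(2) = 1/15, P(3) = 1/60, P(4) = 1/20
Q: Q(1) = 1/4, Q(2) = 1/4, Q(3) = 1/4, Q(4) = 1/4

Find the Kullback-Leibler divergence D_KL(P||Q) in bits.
1.2461 bits

D_KL(P||Q) = Σ P(x) log₂(P(x)/Q(x))

Computing term by term:
  P(1)·log₂(P(1)/Q(1)) = (13/15)·log₂((13/15)/(1/4)) = 1.55441
  P(2)·log₂(P(2)/Q(2)) = (1/15)·log₂((1/15)/(1/4)) = -0.12713
  P(3)·log₂(P(3)/Q(3)) = (1/60)·log₂((1/60)/(1/4)) = -0.06511
  P(4)·log₂(P(4)/Q(4)) = (1/20)·log₂((1/20)/(1/4)) = -0.11610

D_KL(P||Q) = 1.55441 - 0.12713 - 0.06511 - 0.11610 = 1.24607 ≈ 1.2461 bits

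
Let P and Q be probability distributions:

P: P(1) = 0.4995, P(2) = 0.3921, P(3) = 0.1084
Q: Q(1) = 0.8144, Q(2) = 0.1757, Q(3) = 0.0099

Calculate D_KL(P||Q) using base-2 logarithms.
0.4761 bits

D_KL(P||Q) = Σ P(x) log₂(P(x)/Q(x))

Computing term by term:
  P(1)·log₂(P(1)/Q(1)) = 0.4995·log₂(0.4995/0.8144) = -0.35227
  P(2)·log₂(P(2)/Q(2)) = 0.3921·log₂(0.3921/0.1757) = 0.45409
  P(3)·log₂(P(3)/Q(3)) = 0.1084·log₂(0.1084/0.0099) = 0.37428

D_KL(P||Q) = -0.35227 + 0.45409 + 0.37428 = 0.47610 ≈ 0.4761 bits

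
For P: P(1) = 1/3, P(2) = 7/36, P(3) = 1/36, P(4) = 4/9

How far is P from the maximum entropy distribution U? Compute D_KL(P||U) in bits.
0.3487 bits

U(i) = 1/4 for all i

D_KL(P||U) = Σ P(x) log₂(P(x) / (1/4))
           = Σ P(x) log₂(P(x)) + log₂(4)
           = log₂(4) - H(P)

H(P) = -Σ P(x) log₂(P(x)):
  -P(1)·log₂(P(1)) = -(1/3)·log₂(1/3) = 0.52832
  -P(2)·log₂(P(2)) = -(7/36)·log₂(7/36) = 0.45939
  -P(3)·log₂(P(3)) = -(1/36)·log₂(1/36) = 0.14361
  -P(4)·log₂(P(4)) = -(4/9)·log₂(4/9) = 0.51997
H(P) = 0.52832 + 0.45939 + 0.14361 + 0.51997 = 1.65129 bits

log₂(4) = 2.00000 bits

D_KL(P||U) = 2.00000 - 1.65129 = 0.34871 ≈ 0.3487 bits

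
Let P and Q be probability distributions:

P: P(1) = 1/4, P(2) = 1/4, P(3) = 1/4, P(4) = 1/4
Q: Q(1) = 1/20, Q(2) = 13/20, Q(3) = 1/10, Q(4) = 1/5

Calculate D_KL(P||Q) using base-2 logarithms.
0.6468 bits

D_KL(P||Q) = Σ P(x) log₂(P(x)/Q(x))

Computing term by term:
  P(1)·log₂(P(1)/Q(1)) = (1/4)·log₂((1/4)/(1/20)) = 0.58048
  P(2)·log₂(P(2)/Q(2)) = (1/4)·log₂((1/4)/(13/20)) = -0.34463
  P(3)·log₂(P(3)/Q(3)) = (1/4)·log₂((1/4)/(1/10)) = 0.33048
  P(4)·log₂(P(4)/Q(4)) = (1/4)·log₂((1/4)/(1/5)) = 0.08048

D_KL(P||Q) = 0.58048 - 0.34463 + 0.33048 + 0.08048 = 0.64681 ≈ 0.6468 bits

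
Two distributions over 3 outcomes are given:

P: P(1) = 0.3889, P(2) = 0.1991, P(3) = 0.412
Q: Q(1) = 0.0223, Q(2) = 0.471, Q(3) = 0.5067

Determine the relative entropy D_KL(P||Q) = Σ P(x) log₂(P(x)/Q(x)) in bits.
1.2336 bits

D_KL(P||Q) = Σ P(x) log₂(P(x)/Q(x))

Computing term by term:
  P(1)·log₂(P(1)/Q(1)) = 0.3889·log₂(0.3889/0.0223) = 1.60393
  P(2)·log₂(P(2)/Q(2)) = 0.1991·log₂(0.1991/0.471) = -0.24733
  P(3)·log₂(P(3)/Q(3)) = 0.412·log₂(0.412/0.5067) = -0.12298

D_KL(P||Q) = 1.60393 - 0.24733 - 0.12298 = 1.23362 ≈ 1.2336 bits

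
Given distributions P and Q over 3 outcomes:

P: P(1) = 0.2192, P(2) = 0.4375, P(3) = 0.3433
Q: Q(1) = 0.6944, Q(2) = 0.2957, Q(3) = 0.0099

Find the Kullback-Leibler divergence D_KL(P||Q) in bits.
1.6389 bits

D_KL(P||Q) = Σ P(x) log₂(P(x)/Q(x))

Computing term by term:
  P(1)·log₂(P(1)/Q(1)) = 0.2192·log₂(0.2192/0.6944) = -0.36464
  P(2)·log₂(P(2)/Q(2)) = 0.4375·log₂(0.4375/0.2957) = 0.24725
  P(3)·log₂(P(3)/Q(3)) = 0.3433·log₂(0.3433/0.0099) = 1.75629

D_KL(P||Q) = -0.36464 + 0.24725 + 1.75629 = 1.63890 ≈ 1.6389 bits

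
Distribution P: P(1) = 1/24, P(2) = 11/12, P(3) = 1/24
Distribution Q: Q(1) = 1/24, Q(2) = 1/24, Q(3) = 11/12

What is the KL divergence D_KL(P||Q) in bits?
3.9020 bits

D_KL(P||Q) = Σ P(x) log₂(P(x)/Q(x))

Computing term by term:
  P(1)·log₂(P(1)/Q(1)) = (1/24)·log₂((1/24)/(1/24)) = 0.00000
  P(2)·log₂(P(2)/Q(2)) = (11/12)·log₂((11/12)/(1/24)) = 4.08781
  P(3)·log₂(P(3)/Q(3)) = (1/24)·log₂((1/24)/(11/12)) = -0.18581

D_KL(P||Q) = 0.00000 + 4.08781 - 0.18581 = 3.90200 ≈ 3.9020 bits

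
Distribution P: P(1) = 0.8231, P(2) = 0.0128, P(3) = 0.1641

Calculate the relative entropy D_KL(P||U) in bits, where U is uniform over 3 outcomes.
0.8454 bits

U(i) = 1/3 for all i

D_KL(P||U) = Σ P(x) log₂(P(x) / (1/3))
           = Σ P(x) log₂(P(x)) + log₂(3)
           = log₂(3) - H(P)

H(P) = -Σ P(x) log₂(P(x)):
  -P(1)·log₂(P(1)) = -(0.8231)·log₂(0.8231) = 0.23118
  -P(2)·log₂(P(2)) = -(0.0128)·log₂(0.0128) = 0.08048
  -P(3)·log₂(P(3)) = -(0.1641)·log₂(0.1641) = 0.42787
H(P) = 0.23118 + 0.08048 + 0.42787 = 0.73953 bits

log₂(3) = 1.58496 bits

D_KL(P||U) = 1.58496 - 0.73953 = 0.84543 ≈ 0.8454 bits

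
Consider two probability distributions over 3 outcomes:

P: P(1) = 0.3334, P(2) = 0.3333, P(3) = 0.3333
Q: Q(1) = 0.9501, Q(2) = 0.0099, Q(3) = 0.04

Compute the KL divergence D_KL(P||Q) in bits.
2.2067 bits

D_KL(P||Q) = Σ P(x) log₂(P(x)/Q(x))

Computing term by term:
  P(1)·log₂(P(1)/Q(1)) = 0.3334·log₂(0.3334/0.9501) = -0.50371
  P(2)·log₂(P(2)/Q(2)) = 0.3333·log₂(0.3333/0.0099) = 1.69091
  P(3)·log₂(P(3)/Q(3)) = 0.3333·log₂(0.3333/0.04) = 1.01948

D_KL(P||Q) = -0.50371 + 1.69091 + 1.01948 = 2.20668 ≈ 2.2067 bits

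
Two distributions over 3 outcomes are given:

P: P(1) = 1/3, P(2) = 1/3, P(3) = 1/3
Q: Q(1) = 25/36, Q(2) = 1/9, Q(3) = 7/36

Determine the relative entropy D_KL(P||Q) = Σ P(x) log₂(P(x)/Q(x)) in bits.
0.4346 bits

D_KL(P||Q) = Σ P(x) log₂(P(x)/Q(x))

Computing term by term:
  P(1)·log₂(P(1)/Q(1)) = (1/3)·log₂((1/3)/(25/36)) = -0.35296
  P(2)·log₂(P(2)/Q(2)) = (1/3)·log₂((1/3)/(1/9)) = 0.52832
  P(3)·log₂(P(3)/Q(3)) = (1/3)·log₂((1/3)/(7/36)) = 0.25920

D_KL(P||Q) = -0.35296 + 0.52832 + 0.25920 = 0.43456 ≈ 0.4346 bits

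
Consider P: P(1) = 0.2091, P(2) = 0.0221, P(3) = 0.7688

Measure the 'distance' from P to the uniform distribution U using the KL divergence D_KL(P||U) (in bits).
0.6997 bits

U(i) = 1/3 for all i

D_KL(P||U) = Σ P(x) log₂(P(x) / (1/3))
           = Σ P(x) log₂(P(x)) + log₂(3)
           = log₂(3) - H(P)

H(P) = -Σ P(x) log₂(P(x)):
  -P(1)·log₂(P(1)) = -(0.2091)·log₂(0.2091) = 0.47209
  -P(2)·log₂(P(2)) = -(0.0221)·log₂(0.0221) = 0.12155
  -P(3)·log₂(P(3)) = -(0.7688)·log₂(0.7688) = 0.29162
H(P) = 0.47209 + 0.12155 + 0.29162 = 0.88526 bits

log₂(3) = 1.58496 bits

D_KL(P||U) = 1.58496 - 0.88526 = 0.69970 ≈ 0.6997 bits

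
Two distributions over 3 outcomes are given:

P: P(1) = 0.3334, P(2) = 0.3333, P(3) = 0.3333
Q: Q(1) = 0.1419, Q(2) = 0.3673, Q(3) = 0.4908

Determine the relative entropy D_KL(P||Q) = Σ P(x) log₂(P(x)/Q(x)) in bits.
0.1781 bits

D_KL(P||Q) = Σ P(x) log₂(P(x)/Q(x))

Computing term by term:
  P(1)·log₂(P(1)/Q(1)) = 0.3334·log₂(0.3334/0.1419) = 0.41088
  P(2)·log₂(P(2)/Q(2)) = 0.3333·log₂(0.3333/0.3673) = -0.04671
  P(3)·log₂(P(3)/Q(3)) = 0.3333·log₂(0.3333/0.4908) = -0.18609

D_KL(P||Q) = 0.41088 - 0.04671 - 0.18609 = 0.17808 ≈ 0.1781 bits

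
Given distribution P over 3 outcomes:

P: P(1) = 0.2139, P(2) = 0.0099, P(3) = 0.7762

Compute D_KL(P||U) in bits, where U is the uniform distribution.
0.7594 bits

U(i) = 1/3 for all i

D_KL(P||U) = Σ P(x) log₂(P(x) / (1/3))
           = Σ P(x) log₂(P(x)) + log₂(3)
           = log₂(3) - H(P)

H(P) = -Σ P(x) log₂(P(x)):
  -P(1)·log₂(P(1)) = -(0.2139)·log₂(0.2139) = 0.47593
  -P(2)·log₂(P(2)) = -(0.0099)·log₂(0.0099) = 0.06592
  -P(3)·log₂(P(3)) = -(0.7762)·log₂(0.7762) = 0.28370
H(P) = 0.47593 + 0.06592 + 0.28370 = 0.82555 bits

log₂(3) = 1.58496 bits

D_KL(P||U) = 1.58496 - 0.82555 = 0.75941 ≈ 0.7594 bits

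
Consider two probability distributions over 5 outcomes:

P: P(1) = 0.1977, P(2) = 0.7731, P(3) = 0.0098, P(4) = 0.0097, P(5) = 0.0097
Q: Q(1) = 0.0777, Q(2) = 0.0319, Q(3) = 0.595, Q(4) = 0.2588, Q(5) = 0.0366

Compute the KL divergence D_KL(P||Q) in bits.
3.6993 bits

D_KL(P||Q) = Σ P(x) log₂(P(x)/Q(x))

Computing term by term:
  P(1)·log₂(P(1)/Q(1)) = 0.1977·log₂(0.1977/0.0777) = 0.26637
  P(2)·log₂(P(2)/Q(2)) = 0.7731·log₂(0.7731/0.0319) = 3.55551
  P(3)·log₂(P(3)/Q(3)) = 0.0098·log₂(0.0098/0.595) = -0.05805
  P(4)·log₂(P(4)/Q(4)) = 0.0097·log₂(0.0097/0.2588) = -0.04596
  P(5)·log₂(P(5)/Q(5)) = 0.0097·log₂(0.0097/0.0366) = -0.01858

D_KL(P||Q) = 0.26637 + 3.55551 - 0.05805 - 0.04596 - 0.01858 = 3.69929 ≈ 3.6993 bits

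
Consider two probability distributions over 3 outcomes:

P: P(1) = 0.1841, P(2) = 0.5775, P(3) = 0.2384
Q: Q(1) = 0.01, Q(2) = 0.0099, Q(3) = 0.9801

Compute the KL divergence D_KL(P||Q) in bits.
3.6752 bits

D_KL(P||Q) = Σ P(x) log₂(P(x)/Q(x))

Computing term by term:
  P(1)·log₂(P(1)/Q(1)) = 0.1841·log₂(0.1841/0.01) = 0.77367
  P(2)·log₂(P(2)/Q(2)) = 0.5775·log₂(0.5775/0.0099) = 3.38776
  P(3)·log₂(P(3)/Q(3)) = 0.2384·log₂(0.2384/0.9801) = -0.48623

D_KL(P||Q) = 0.77367 + 3.38776 - 0.48623 = 3.67520 ≈ 3.6752 bits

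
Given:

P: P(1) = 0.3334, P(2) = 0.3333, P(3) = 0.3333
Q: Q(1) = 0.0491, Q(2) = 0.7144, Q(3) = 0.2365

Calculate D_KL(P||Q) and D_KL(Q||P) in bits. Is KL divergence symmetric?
D_KL(P||Q) = 0.7197 bits, D_KL(Q||P) = 0.5330 bits. No, KL divergence is not symmetric.

D_KL(P||Q) = Σ P(x) log₂(P(x)/Q(x))

Computing term by term:
  P(1)·log₂(P(1)/Q(1)) = 0.3334·log₂(0.3334/0.0491) = 0.92134
  P(2)·log₂(P(2)/Q(2)) = 0.3333·log₂(0.3333/0.7144) = -0.36660
  P(3)·log₂(P(3)/Q(3)) = 0.3333·log₂(0.3333/0.2365) = 0.16498

D_KL(P||Q) = 0.92134 - 0.36660 + 0.16498 = 0.71972 ≈ 0.7197 bits

D_KL(Q||P) = Σ Q(x) log₂(Q(x)/P(x))

Computing term by term:
  Q(1)·log₂(Q(1)/P(1)) = 0.0491·log₂(0.0491/0.3334) = -0.13569
  Q(2)·log₂(Q(2)/P(2)) = 0.7144·log₂(0.7144/0.3333) = 0.78578
  Q(3)·log₂(Q(3)/P(3)) = 0.2365·log₂(0.2365/0.3333) = -0.11706

D_KL(Q||P) = -0.13569 + 0.78578 - 0.11706 = 0.53303 ≈ 0.5330 bits

These are NOT equal (difference: 0.1867 bits). KL divergence is asymmetric: D_KL(P||Q) ≠ D_KL(Q||P) in general.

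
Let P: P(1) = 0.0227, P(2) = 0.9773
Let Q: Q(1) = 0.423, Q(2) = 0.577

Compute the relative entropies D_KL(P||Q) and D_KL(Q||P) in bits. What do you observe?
D_KL(P||Q) = 0.6472 bits, D_KL(Q||P) = 1.3464 bits. The two directions give different values (D_KL(Q||P) exceeds D_KL(P||Q) by 0.6992 bits): KL divergence is asymmetric.

D_KL(P||Q) = Σ P(x) log₂(P(x)/Q(x))

Computing term by term:
  P(1)·log₂(P(1)/Q(1)) = 0.0227·log₂(0.0227/0.423) = -0.09579
  P(2)·log₂(P(2)/Q(2)) = 0.9773·log₂(0.9773/0.577) = 0.74297

D_KL(P||Q) = -0.09579 + 0.74297 = 0.64718 ≈ 0.6472 bits

D_KL(Q||P) = Σ Q(x) log₂(Q(x)/P(x))

Computing term by term:
  Q(1)·log₂(Q(1)/P(1)) = 0.423·log₂(0.423/0.0227) = 1.78501
  Q(2)·log₂(Q(2)/P(2)) = 0.577·log₂(0.577/0.9773) = -0.43865

D_KL(Q||P) = 1.78501 - 0.43865 = 1.34636 ≈ 1.3464 bits

These are NOT equal (difference: 0.6992 bits). KL divergence is asymmetric: D_KL(P||Q) ≠ D_KL(Q||P) in general.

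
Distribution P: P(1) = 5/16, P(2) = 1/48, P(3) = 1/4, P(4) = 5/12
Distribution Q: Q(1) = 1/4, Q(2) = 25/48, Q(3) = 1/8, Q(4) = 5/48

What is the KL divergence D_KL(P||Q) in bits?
1.0872 bits

D_KL(P||Q) = Σ P(x) log₂(P(x)/Q(x))

Computing term by term:
  P(1)·log₂(P(1)/Q(1)) = (5/16)·log₂((5/16)/(1/4)) = 0.10060
  P(2)·log₂(P(2)/Q(2)) = (1/48)·log₂((1/48)/(25/48)) = -0.09675
  P(3)·log₂(P(3)/Q(3)) = (1/4)·log₂((1/4)/(1/8)) = 0.25000
  P(4)·log₂(P(4)/Q(4)) = (5/12)·log₂((5/12)/(5/48)) = 0.83333

D_KL(P||Q) = 0.10060 - 0.09675 + 0.25000 + 0.83333 = 1.08718 ≈ 1.0872 bits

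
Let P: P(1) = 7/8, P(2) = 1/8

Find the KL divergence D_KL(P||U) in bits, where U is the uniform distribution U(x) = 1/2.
0.4564 bits

U(i) = 1/2 for all i

D_KL(P||U) = Σ P(x) log₂(P(x) / (1/2))
           = Σ P(x) log₂(P(x)) + log₂(2)
           = log₂(2) - H(P)

H(P) = -Σ P(x) log₂(P(x)):
  -P(1)·log₂(P(1)) = -(7/8)·log₂(7/8) = 0.16856
  -P(2)·log₂(P(2)) = -(1/8)·log₂(1/8) = 0.37500
H(P) = 0.16856 + 0.37500 = 0.54356 bits

log₂(2) = 1.00000 bits

D_KL(P||U) = 1.00000 - 0.54356 = 0.45644 ≈ 0.4564 bits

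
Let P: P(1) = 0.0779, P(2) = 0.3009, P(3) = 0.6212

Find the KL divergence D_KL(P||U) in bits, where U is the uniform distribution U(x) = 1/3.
0.3501 bits

U(i) = 1/3 for all i

D_KL(P||U) = Σ P(x) log₂(P(x) / (1/3))
           = Σ P(x) log₂(P(x)) + log₂(3)
           = log₂(3) - H(P)

H(P) = -Σ P(x) log₂(P(x)):
  -P(1)·log₂(P(1)) = -(0.0779)·log₂(0.0779) = 0.28685
  -P(2)·log₂(P(2)) = -(0.3009)·log₂(0.3009) = 0.52135
  -P(3)·log₂(P(3)) = -(0.6212)·log₂(0.6212) = 0.42668
H(P) = 0.28685 + 0.52135 + 0.42668 = 1.23488 bits

log₂(3) = 1.58496 bits

D_KL(P||U) = 1.58496 - 1.23488 = 0.35008 ≈ 0.3501 bits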